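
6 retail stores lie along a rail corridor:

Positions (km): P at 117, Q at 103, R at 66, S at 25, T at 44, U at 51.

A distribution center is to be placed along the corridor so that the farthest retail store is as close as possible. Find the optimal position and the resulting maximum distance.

location 71, max distance 46

The 1-center on a line is the midpoint of the two extreme points: leftmost at 25, rightmost at 117.
Optimal location = (25 + 117)/2 = 71; maximum distance = (117 − 25)/2 = 46.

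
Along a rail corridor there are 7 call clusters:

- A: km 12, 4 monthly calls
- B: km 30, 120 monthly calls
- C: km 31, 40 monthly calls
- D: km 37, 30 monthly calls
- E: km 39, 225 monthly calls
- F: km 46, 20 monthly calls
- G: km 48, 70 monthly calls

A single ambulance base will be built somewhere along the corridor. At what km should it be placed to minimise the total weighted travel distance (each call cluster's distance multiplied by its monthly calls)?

x = 39

For a sum of weighted absolute distances on a line, the optimum is the weighted median (not the mean). Total weight W = 509; half-weight = 254.5.
Sort by position and accumulate weight:
  km 12 (A, w=4) → cum 4
  km 30 (B, w=120) → cum 124
  km 31 (C, w=40) → cum 164
  km 37 (D, w=30) → cum 194
  km 39 (E, w=225) → cum 419  ≥ 254.5 → median here
  km 46 (F, w=20) → cum 439
  km 48 (G, w=70) → cum 509
Optimal location: km 39.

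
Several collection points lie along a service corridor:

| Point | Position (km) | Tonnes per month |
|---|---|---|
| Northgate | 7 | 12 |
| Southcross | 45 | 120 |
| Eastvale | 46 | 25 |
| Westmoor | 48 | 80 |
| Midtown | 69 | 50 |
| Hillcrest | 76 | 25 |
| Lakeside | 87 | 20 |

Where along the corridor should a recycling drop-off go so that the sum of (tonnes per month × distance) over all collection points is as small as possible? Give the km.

x = 48

For a sum of weighted absolute distances on a line, the optimum is the weighted median (not the mean). Total weight W = 332; half-weight = 166.
Sort by position and accumulate weight:
  km 7 (Northgate, w=12) → cum 12
  km 45 (Southcross, w=120) → cum 132
  km 46 (Eastvale, w=25) → cum 157
  km 48 (Westmoor, w=80) → cum 237  ≥ 166 → median here
  km 69 (Midtown, w=50) → cum 287
  km 76 (Hillcrest, w=25) → cum 312
  km 87 (Lakeside, w=20) → cum 332
Optimal location: km 48.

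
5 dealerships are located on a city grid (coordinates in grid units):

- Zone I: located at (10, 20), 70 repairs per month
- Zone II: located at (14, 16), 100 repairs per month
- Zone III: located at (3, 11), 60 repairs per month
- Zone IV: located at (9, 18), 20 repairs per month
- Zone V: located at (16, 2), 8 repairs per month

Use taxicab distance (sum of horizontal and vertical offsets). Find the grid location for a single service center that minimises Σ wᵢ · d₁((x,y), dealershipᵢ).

Manhattan distance separates: Σwᵢ(|x−xᵢ|+|y−yᵢ|) = Σwᵢ|x−xᵢ| + Σwᵢ|y−yᵢ|, so x and y are optimised independently as 1-D weighted medians.
Total weight W = 258; half = 129.
x-coordinate, sorted with cumulative weight:
  x=3 (Zone III, w=60) cum 60
  x=9 (Zone IV, w=20) cum 80
  x=10 (Zone I, w=70) cum 150  ← median
  x=14 (Zone II, w=100) cum 250
  x=16 (Zone V, w=8) cum 258
⇒ x* = 10
y-coordinate, sorted with cumulative weight:
  y=2 (Zone V, w=8) cum 8
  y=11 (Zone III, w=60) cum 68
  y=16 (Zone II, w=100) cum 168  ← median
  y=18 (Zone IV, w=20) cum 188
  y=20 (Zone I, w=70) cum 258
⇒ y* = 16

(10, 16)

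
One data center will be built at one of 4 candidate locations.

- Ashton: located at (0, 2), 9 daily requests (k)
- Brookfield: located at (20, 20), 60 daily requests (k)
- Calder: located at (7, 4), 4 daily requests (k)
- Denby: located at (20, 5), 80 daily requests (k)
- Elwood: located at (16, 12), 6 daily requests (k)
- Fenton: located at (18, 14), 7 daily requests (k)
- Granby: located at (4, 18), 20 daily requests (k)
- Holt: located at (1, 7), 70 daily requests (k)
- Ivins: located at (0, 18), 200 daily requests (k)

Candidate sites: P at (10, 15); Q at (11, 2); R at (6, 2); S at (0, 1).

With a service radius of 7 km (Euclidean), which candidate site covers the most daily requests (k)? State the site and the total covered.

S, covering 79

Coverage radius r = 7 km; a point is covered iff (Δx)²+(Δy)² ≤ 7² = 49.
  P (10, 15): covers {Elwood, Granby} → 26
  Q (11, 2): covers {Calder} → 4
  R (6, 2): covers {Ashton, Calder} → 13
  S (0, 1): covers {Ashton, Holt} → 79
Maximum coverage at S: 79 daily requests (k).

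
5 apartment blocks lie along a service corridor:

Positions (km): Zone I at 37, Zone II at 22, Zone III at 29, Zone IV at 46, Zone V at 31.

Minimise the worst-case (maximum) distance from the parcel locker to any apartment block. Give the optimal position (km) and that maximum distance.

location 34, max distance 12

The 1-center on a line is the midpoint of the two extreme points: leftmost at 22, rightmost at 46.
Optimal location = (22 + 46)/2 = 34; maximum distance = (46 − 22)/2 = 12.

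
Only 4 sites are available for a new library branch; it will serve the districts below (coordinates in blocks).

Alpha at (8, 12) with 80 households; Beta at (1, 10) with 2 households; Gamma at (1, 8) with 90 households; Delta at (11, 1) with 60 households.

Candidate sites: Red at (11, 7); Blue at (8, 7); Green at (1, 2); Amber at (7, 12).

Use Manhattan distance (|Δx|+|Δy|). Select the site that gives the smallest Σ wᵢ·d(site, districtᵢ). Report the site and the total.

Total weighted distance at each candidate:
  Red (11, 7): total = 2016
  Blue (8, 7): total = 1680
  Green (1, 2): total = 2576
  Amber (7, 12): total = 1896
Minimum is at Blue with total 1680 blocks.

Blue, total 1680 blocks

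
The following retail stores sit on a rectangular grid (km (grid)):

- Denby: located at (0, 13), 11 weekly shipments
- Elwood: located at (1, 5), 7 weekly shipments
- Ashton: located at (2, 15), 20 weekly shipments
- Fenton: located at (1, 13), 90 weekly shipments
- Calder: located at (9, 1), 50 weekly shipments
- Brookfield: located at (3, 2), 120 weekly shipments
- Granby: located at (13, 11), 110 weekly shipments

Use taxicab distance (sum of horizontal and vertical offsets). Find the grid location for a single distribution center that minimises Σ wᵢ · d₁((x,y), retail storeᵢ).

(3, 11)

Manhattan distance separates: Σwᵢ(|x−xᵢ|+|y−yᵢ|) = Σwᵢ|x−xᵢ| + Σwᵢ|y−yᵢ|, so x and y are optimised independently as 1-D weighted medians.
Total weight W = 408; half = 204.
x-coordinate, sorted with cumulative weight:
  x=0 (Denby, w=11) cum 11
  x=1 (Elwood, w=7) cum 18
  x=1 (Fenton, w=90) cum 108
  x=2 (Ashton, w=20) cum 128
  x=3 (Brookfield, w=120) cum 248  ← median
  x=9 (Calder, w=50) cum 298
  x=13 (Granby, w=110) cum 408
⇒ x* = 3
y-coordinate, sorted with cumulative weight:
  y=1 (Calder, w=50) cum 50
  y=2 (Brookfield, w=120) cum 170
  y=5 (Elwood, w=7) cum 177
  y=11 (Granby, w=110) cum 287  ← median
  y=13 (Denby, w=11) cum 298
  y=13 (Fenton, w=90) cum 388
  y=15 (Ashton, w=20) cum 408
⇒ y* = 11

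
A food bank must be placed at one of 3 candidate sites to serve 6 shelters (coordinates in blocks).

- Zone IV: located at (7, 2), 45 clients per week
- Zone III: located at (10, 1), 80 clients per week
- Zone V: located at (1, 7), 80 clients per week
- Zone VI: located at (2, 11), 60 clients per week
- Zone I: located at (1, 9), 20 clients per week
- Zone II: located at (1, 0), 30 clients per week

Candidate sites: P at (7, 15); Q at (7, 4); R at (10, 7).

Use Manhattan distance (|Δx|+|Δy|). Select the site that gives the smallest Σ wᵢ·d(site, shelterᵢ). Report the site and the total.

Q, total 2530 blocks

Total weighted distance at each candidate:
  P (7, 15): total = 4475
  Q (7, 4): total = 2530
  R (10, 7): total = 2980
Minimum is at Q with total 2530 blocks.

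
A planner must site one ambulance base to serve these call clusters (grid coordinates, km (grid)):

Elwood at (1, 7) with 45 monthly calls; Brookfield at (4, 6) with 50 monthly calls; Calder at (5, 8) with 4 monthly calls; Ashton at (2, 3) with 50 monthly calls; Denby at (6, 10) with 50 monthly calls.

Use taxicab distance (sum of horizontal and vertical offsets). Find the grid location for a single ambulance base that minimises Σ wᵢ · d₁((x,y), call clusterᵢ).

(4, 6)

Manhattan distance separates: Σwᵢ(|x−xᵢ|+|y−yᵢ|) = Σwᵢ|x−xᵢ| + Σwᵢ|y−yᵢ|, so x and y are optimised independently as 1-D weighted medians.
Total weight W = 199; half = 99.5.
x-coordinate, sorted with cumulative weight:
  x=1 (Elwood, w=45) cum 45
  x=2 (Ashton, w=50) cum 95
  x=4 (Brookfield, w=50) cum 145  ← median
  x=5 (Calder, w=4) cum 149
  x=6 (Denby, w=50) cum 199
⇒ x* = 4
y-coordinate, sorted with cumulative weight:
  y=3 (Ashton, w=50) cum 50
  y=6 (Brookfield, w=50) cum 100  ← median
  y=7 (Elwood, w=45) cum 145
  y=8 (Calder, w=4) cum 149
  y=10 (Denby, w=50) cum 199
⇒ y* = 6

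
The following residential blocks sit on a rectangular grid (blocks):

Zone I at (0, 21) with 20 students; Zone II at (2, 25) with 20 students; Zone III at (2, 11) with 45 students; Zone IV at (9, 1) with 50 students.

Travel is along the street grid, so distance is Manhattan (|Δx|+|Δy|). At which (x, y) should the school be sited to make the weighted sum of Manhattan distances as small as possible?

Manhattan distance separates: Σwᵢ(|x−xᵢ|+|y−yᵢ|) = Σwᵢ|x−xᵢ| + Σwᵢ|y−yᵢ|, so x and y are optimised independently as 1-D weighted medians.
Total weight W = 135; half = 67.5.
x-coordinate, sorted with cumulative weight:
  x=0 (Zone I, w=20) cum 20
  x=2 (Zone II, w=20) cum 40
  x=2 (Zone III, w=45) cum 85  ← median
  x=9 (Zone IV, w=50) cum 135
⇒ x* = 2
y-coordinate, sorted with cumulative weight:
  y=1 (Zone IV, w=50) cum 50
  y=11 (Zone III, w=45) cum 95  ← median
  y=21 (Zone I, w=20) cum 115
  y=25 (Zone II, w=20) cum 135
⇒ y* = 11

(2, 11)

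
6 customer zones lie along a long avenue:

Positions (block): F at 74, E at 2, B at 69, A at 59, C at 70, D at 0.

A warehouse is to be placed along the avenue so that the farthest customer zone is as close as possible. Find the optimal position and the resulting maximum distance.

The 1-center on a line is the midpoint of the two extreme points: leftmost at 0, rightmost at 74.
Optimal location = (0 + 74)/2 = 37; maximum distance = (74 − 0)/2 = 37.

location 37, max distance 37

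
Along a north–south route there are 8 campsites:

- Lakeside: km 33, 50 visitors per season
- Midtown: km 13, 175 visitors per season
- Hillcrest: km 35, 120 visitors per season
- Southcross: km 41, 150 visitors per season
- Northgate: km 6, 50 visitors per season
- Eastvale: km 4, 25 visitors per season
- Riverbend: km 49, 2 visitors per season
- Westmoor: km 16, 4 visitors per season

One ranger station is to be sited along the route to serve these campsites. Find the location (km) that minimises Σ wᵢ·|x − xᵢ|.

x = 33

For a sum of weighted absolute distances on a line, the optimum is the weighted median (not the mean). Total weight W = 576; half-weight = 288.
Sort by position and accumulate weight:
  km 4 (Eastvale, w=25) → cum 25
  km 6 (Northgate, w=50) → cum 75
  km 13 (Midtown, w=175) → cum 250
  km 16 (Westmoor, w=4) → cum 254
  km 33 (Lakeside, w=50) → cum 304  ≥ 288 → median here
  km 35 (Hillcrest, w=120) → cum 424
  km 41 (Southcross, w=150) → cum 574
  km 49 (Riverbend, w=2) → cum 576
Optimal location: km 33.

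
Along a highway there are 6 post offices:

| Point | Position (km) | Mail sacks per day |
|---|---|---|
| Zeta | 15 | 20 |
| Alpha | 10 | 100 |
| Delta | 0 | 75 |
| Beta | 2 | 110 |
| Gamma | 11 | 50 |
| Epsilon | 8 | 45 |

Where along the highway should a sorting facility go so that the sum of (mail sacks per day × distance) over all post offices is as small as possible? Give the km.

For a sum of weighted absolute distances on a line, the optimum is the weighted median (not the mean). Total weight W = 400; half-weight = 200.
Sort by position and accumulate weight:
  km 0 (Delta, w=75) → cum 75
  km 2 (Beta, w=110) → cum 185
  km 8 (Epsilon, w=45) → cum 230  ≥ 200 → median here
  km 10 (Alpha, w=100) → cum 330
  km 11 (Gamma, w=50) → cum 380
  km 15 (Zeta, w=20) → cum 400
Optimal location: km 8.

x = 8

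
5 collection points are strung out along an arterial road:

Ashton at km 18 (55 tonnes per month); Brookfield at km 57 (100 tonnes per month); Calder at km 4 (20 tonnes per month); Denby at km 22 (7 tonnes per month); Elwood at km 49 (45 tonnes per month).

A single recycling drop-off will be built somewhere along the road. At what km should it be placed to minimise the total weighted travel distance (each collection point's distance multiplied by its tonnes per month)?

x = 49

For a sum of weighted absolute distances on a line, the optimum is the weighted median (not the mean). Total weight W = 227; half-weight = 113.5.
Sort by position and accumulate weight:
  km 4 (Calder, w=20) → cum 20
  km 18 (Ashton, w=55) → cum 75
  km 22 (Denby, w=7) → cum 82
  km 49 (Elwood, w=45) → cum 127  ≥ 113.5 → median here
  km 57 (Brookfield, w=100) → cum 227
Optimal location: km 49.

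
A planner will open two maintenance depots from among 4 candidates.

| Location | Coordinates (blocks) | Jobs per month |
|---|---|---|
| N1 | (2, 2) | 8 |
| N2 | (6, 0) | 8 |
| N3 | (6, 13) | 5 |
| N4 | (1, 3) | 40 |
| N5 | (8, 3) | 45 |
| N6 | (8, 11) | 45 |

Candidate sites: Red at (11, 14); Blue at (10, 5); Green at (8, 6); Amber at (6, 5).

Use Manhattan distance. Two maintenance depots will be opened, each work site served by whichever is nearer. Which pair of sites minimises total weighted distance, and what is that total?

Evaluate every pair (each demand assigned to the nearer of the two):
  {Green, Amber}: total = 776
  {Red, Amber}: total = 856
  {Red, Green}: total = 934
  {Blue, Green}: total = 949
  {Blue, Amber}: total = 956
  {Red, Blue}: total = 1080
Best pair: {Green, Amber} with total 776.

{Green, Amber}, total 776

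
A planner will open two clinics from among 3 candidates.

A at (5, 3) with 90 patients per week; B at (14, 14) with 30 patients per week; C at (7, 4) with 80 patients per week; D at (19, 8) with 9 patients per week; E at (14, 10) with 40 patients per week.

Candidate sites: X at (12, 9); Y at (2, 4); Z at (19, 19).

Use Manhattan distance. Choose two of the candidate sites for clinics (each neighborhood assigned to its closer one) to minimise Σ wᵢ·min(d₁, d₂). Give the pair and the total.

Evaluate every pair (each demand assigned to the nearer of the two):
  {X, Y}: total = 1162
  {Y, Z}: total = 1719
  {X, Z}: total = 2372
Best pair: {X, Y} with total 1162.

{X, Y}, total 1162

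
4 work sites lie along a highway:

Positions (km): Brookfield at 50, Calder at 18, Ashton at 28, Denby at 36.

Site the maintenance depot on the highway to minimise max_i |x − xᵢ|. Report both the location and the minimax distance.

location 34, max distance 16

The 1-center on a line is the midpoint of the two extreme points: leftmost at 18, rightmost at 50.
Optimal location = (18 + 50)/2 = 34; maximum distance = (50 − 18)/2 = 16.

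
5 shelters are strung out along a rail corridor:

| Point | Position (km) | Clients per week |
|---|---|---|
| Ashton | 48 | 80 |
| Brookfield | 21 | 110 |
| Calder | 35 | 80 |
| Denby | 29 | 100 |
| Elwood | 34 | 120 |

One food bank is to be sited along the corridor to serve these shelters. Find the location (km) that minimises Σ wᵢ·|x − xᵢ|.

For a sum of weighted absolute distances on a line, the optimum is the weighted median (not the mean). Total weight W = 490; half-weight = 245.
Sort by position and accumulate weight:
  km 21 (Brookfield, w=110) → cum 110
  km 29 (Denby, w=100) → cum 210
  km 34 (Elwood, w=120) → cum 330  ≥ 245 → median here
  km 35 (Calder, w=80) → cum 410
  km 48 (Ashton, w=80) → cum 490
Optimal location: km 34.

x = 34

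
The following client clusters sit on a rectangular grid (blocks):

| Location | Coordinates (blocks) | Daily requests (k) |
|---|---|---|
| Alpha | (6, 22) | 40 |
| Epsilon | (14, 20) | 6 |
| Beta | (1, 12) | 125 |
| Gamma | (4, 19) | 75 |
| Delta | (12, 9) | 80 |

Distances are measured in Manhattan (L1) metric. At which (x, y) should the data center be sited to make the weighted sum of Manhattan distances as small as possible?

Manhattan distance separates: Σwᵢ(|x−xᵢ|+|y−yᵢ|) = Σwᵢ|x−xᵢ| + Σwᵢ|y−yᵢ|, so x and y are optimised independently as 1-D weighted medians.
Total weight W = 326; half = 163.
x-coordinate, sorted with cumulative weight:
  x=1 (Beta, w=125) cum 125
  x=4 (Gamma, w=75) cum 200  ← median
  x=6 (Alpha, w=40) cum 240
  x=12 (Delta, w=80) cum 320
  x=14 (Epsilon, w=6) cum 326
⇒ x* = 4
y-coordinate, sorted with cumulative weight:
  y=9 (Delta, w=80) cum 80
  y=12 (Beta, w=125) cum 205  ← median
  y=19 (Gamma, w=75) cum 280
  y=20 (Epsilon, w=6) cum 286
  y=22 (Alpha, w=40) cum 326
⇒ y* = 12

(4, 12)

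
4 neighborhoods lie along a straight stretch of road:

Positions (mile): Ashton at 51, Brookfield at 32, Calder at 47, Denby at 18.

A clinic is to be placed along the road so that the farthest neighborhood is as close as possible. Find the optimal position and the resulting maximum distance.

The 1-center on a line is the midpoint of the two extreme points: leftmost at 18, rightmost at 51.
Optimal location = (18 + 51)/2 = 34.5; maximum distance = (51 − 18)/2 = 16.5.

location 34.5, max distance 16.5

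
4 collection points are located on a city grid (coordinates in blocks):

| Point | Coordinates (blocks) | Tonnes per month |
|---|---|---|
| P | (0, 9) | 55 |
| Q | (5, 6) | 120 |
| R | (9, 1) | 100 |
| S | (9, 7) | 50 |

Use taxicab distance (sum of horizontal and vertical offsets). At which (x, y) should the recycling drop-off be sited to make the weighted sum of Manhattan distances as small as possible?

(5, 6)

Manhattan distance separates: Σwᵢ(|x−xᵢ|+|y−yᵢ|) = Σwᵢ|x−xᵢ| + Σwᵢ|y−yᵢ|, so x and y are optimised independently as 1-D weighted medians.
Total weight W = 325; half = 162.5.
x-coordinate, sorted with cumulative weight:
  x=0 (P, w=55) cum 55
  x=5 (Q, w=120) cum 175  ← median
  x=9 (R, w=100) cum 275
  x=9 (S, w=50) cum 325
⇒ x* = 5
y-coordinate, sorted with cumulative weight:
  y=1 (R, w=100) cum 100
  y=6 (Q, w=120) cum 220  ← median
  y=7 (S, w=50) cum 270
  y=9 (P, w=55) cum 325
⇒ y* = 6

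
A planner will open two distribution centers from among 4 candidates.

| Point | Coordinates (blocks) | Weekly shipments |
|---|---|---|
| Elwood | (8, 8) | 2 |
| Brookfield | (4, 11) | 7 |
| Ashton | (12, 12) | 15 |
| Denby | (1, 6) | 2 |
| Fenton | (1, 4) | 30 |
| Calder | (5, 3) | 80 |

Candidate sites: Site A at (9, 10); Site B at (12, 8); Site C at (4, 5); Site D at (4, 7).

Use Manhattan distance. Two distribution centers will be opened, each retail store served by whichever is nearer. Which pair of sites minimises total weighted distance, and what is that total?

Evaluate every pair (each demand assigned to the nearer of the two):
  {Site B, Site C}: total = 478
  {Site A, Site C}: total = 491
  {Site C, Site D}: total = 601
  {Site B, Site D}: total = 684
  {Site A, Site D}: total = 697
  {Site A, Site B}: total = 1432
Best pair: {Site B, Site C} with total 478.

{Site B, Site C}, total 478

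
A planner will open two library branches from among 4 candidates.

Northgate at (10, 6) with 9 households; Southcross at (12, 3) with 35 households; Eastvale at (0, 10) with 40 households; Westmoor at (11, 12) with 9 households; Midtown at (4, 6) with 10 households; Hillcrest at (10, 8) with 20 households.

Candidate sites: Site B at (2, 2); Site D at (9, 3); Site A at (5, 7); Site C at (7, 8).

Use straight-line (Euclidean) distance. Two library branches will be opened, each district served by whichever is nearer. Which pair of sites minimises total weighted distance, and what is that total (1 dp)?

{Site D, Site A}, total 553.1

Evaluate every pair (each demand assigned to the nearer of the two):
  {Site D, Site A}: total = 553.1
  {Site D, Site C}: total = 571.6
  {Site A, Site C}: total = 638.2
  {Site B, Site D}: total = 693.0
  {Site B, Site C}: total = 718.1
  {Site B, Site A}: total = 747.7
Best pair: {Site D, Site A} with total 553.1.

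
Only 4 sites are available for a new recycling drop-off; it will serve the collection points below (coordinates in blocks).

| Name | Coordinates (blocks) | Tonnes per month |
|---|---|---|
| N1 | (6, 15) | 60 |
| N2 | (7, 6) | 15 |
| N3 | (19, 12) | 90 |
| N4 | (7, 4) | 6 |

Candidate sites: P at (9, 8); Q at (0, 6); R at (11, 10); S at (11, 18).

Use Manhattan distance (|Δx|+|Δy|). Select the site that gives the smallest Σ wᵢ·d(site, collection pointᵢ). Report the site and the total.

R, total 1680 blocks

Total weighted distance at each candidate:
  P (9, 8): total = 1956
  Q (0, 6): total = 3309
  R (11, 10): total = 1680
  S (11, 18): total = 2088
Minimum is at R with total 1680 blocks.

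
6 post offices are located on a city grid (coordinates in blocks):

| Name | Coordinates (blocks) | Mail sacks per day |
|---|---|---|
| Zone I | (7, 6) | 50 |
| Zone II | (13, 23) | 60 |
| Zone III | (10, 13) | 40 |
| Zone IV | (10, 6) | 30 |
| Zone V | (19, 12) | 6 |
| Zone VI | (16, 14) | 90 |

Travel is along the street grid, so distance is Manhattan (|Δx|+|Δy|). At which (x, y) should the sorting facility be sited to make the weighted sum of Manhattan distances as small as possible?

(13, 14)

Manhattan distance separates: Σwᵢ(|x−xᵢ|+|y−yᵢ|) = Σwᵢ|x−xᵢ| + Σwᵢ|y−yᵢ|, so x and y are optimised independently as 1-D weighted medians.
Total weight W = 276; half = 138.
x-coordinate, sorted with cumulative weight:
  x=7 (Zone I, w=50) cum 50
  x=10 (Zone III, w=40) cum 90
  x=10 (Zone IV, w=30) cum 120
  x=13 (Zone II, w=60) cum 180  ← median
  x=16 (Zone VI, w=90) cum 270
  x=19 (Zone V, w=6) cum 276
⇒ x* = 13
y-coordinate, sorted with cumulative weight:
  y=6 (Zone I, w=50) cum 50
  y=6 (Zone IV, w=30) cum 80
  y=12 (Zone V, w=6) cum 86
  y=13 (Zone III, w=40) cum 126
  y=14 (Zone VI, w=90) cum 216  ← median
  y=23 (Zone II, w=60) cum 276
⇒ y* = 14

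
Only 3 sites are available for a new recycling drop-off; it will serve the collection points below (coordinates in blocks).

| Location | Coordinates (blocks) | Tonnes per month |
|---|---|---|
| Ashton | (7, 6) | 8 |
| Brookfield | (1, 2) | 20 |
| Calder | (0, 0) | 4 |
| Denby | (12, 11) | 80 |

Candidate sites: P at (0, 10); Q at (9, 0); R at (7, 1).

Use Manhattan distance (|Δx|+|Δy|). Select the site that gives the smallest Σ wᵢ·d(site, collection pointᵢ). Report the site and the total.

P, total 1348 blocks

Total weighted distance at each candidate:
  P (0, 10): total = 1348
  Q (9, 0): total = 1420
  R (7, 1): total = 1412
Minimum is at P with total 1348 blocks.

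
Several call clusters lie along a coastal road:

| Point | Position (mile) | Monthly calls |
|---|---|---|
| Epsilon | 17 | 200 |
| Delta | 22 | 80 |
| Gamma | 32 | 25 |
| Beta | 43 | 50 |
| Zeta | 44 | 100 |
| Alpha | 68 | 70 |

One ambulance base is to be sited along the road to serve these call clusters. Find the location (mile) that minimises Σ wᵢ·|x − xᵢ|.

x = 22

For a sum of weighted absolute distances on a line, the optimum is the weighted median (not the mean). Total weight W = 525; half-weight = 262.5.
Sort by position and accumulate weight:
  mile 17 (Epsilon, w=200) → cum 200
  mile 22 (Delta, w=80) → cum 280  ≥ 262.5 → median here
  mile 32 (Gamma, w=25) → cum 305
  mile 43 (Beta, w=50) → cum 355
  mile 44 (Zeta, w=100) → cum 455
  mile 68 (Alpha, w=70) → cum 525
Optimal location: mile 22.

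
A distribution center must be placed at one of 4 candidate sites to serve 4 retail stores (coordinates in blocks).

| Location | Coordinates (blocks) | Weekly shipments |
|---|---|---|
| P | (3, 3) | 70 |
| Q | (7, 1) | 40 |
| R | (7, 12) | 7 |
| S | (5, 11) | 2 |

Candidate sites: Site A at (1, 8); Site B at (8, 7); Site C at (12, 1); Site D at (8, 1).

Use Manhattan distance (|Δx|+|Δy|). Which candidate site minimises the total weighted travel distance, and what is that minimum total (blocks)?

Total weighted distance at each candidate:
  Site A (1, 8): total = 1094
  Site B (8, 7): total = 966
  Site C (12, 1): total = 1116
  Site D (8, 1): total = 640
Minimum is at Site D with total 640 blocks.

Site D, total 640 blocks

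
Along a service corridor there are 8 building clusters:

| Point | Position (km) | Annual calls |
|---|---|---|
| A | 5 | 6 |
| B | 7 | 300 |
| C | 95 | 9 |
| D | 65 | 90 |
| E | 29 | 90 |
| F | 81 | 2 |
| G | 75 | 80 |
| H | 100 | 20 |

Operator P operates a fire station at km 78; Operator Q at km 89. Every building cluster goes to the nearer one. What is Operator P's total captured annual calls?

The indifferent point is the midpoint (78+89)/2 = 83.5; building clusters left of it (closer to Operator P at 78) go to Operator P, those right go to Operator Q.
  A at 5 (w=6) → Operator P
  B at 7 (w=300) → Operator P
  E at 29 (w=90) → Operator P
  D at 65 (w=90) → Operator P
  G at 75 (w=80) → Operator P
  F at 81 (w=2) → Operator P
  C at 95 (w=9) → Operator Q
  H at 100 (w=20) → Operator Q
Operator P captures 568; Operator Q captures 29.

568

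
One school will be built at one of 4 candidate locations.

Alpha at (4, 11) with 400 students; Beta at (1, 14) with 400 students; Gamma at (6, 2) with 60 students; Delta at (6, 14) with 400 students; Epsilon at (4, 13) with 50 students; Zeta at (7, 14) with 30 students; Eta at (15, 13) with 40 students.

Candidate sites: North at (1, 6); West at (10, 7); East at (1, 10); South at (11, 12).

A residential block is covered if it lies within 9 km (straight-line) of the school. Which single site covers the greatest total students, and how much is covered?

Coverage radius r = 9 km; a point is covered iff (Δx)²+(Δy)² ≤ 9² = 81.
  North (1, 6): covers {Alpha, Beta, Gamma, Epsilon} → 910
  West (10, 7): covers {Alpha, Gamma, Delta, Epsilon, Zeta, Eta} → 980
  East (1, 10): covers {Alpha, Beta, Delta, Epsilon, Zeta} → 1280
  South (11, 12): covers {Alpha, Delta, Epsilon, Zeta, Eta} → 920
Maximum coverage at East: 1280 students.

East, covering 1280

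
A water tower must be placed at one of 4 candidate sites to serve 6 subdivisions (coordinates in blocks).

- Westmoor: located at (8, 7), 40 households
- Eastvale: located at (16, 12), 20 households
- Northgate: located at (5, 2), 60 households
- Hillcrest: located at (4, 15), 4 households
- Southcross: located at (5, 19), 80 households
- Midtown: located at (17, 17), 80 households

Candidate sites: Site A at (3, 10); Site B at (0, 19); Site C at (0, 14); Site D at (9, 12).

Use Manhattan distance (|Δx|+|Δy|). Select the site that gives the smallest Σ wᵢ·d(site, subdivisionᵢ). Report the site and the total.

Site D, total 3172 blocks

Total weighted distance at each candidate:
  Site A (3, 10): total = 3804
  Site B (0, 19): total = 4532
  Site C (0, 14): total = 4400
  Site D (9, 12): total = 3172
Minimum is at Site D with total 3172 blocks.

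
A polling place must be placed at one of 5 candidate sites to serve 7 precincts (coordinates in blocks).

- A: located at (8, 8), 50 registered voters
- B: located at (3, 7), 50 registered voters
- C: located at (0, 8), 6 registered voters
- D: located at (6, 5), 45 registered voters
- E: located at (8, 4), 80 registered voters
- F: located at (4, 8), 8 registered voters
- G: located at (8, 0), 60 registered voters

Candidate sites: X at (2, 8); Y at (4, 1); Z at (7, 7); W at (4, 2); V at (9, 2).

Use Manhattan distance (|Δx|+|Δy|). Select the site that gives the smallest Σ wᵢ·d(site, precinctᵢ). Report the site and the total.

Z, total 1315 blocks

Total weighted distance at each candidate:
  X (2, 8): total = 2383
  Y (4, 1): total = 2152
  Z (7, 7): total = 1315
  W (4, 2): total = 1973
  V (9, 2): total = 1768
Minimum is at Z with total 1315 blocks.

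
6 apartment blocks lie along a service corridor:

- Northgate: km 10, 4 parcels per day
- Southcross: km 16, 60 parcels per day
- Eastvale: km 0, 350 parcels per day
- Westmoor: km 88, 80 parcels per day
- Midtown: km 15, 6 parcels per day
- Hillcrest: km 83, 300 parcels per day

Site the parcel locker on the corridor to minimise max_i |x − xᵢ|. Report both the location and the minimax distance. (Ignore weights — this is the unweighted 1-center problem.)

location 44, max distance 44

The 1-center on a line is the midpoint of the two extreme points: leftmost at 0, rightmost at 88.
Optimal location = (0 + 88)/2 = 44; maximum distance = (88 − 0)/2 = 44.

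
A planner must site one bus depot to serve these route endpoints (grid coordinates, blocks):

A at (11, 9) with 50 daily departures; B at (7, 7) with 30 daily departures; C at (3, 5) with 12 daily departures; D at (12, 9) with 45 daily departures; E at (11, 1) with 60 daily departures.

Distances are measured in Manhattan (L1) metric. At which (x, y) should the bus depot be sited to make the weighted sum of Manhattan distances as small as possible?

Manhattan distance separates: Σwᵢ(|x−xᵢ|+|y−yᵢ|) = Σwᵢ|x−xᵢ| + Σwᵢ|y−yᵢ|, so x and y are optimised independently as 1-D weighted medians.
Total weight W = 197; half = 98.5.
x-coordinate, sorted with cumulative weight:
  x=3 (C, w=12) cum 12
  x=7 (B, w=30) cum 42
  x=11 (A, w=50) cum 92
  x=11 (E, w=60) cum 152  ← median
  x=12 (D, w=45) cum 197
⇒ x* = 11
y-coordinate, sorted with cumulative weight:
  y=1 (E, w=60) cum 60
  y=5 (C, w=12) cum 72
  y=7 (B, w=30) cum 102  ← median
  y=9 (A, w=50) cum 152
  y=9 (D, w=45) cum 197
⇒ y* = 7

(11, 7)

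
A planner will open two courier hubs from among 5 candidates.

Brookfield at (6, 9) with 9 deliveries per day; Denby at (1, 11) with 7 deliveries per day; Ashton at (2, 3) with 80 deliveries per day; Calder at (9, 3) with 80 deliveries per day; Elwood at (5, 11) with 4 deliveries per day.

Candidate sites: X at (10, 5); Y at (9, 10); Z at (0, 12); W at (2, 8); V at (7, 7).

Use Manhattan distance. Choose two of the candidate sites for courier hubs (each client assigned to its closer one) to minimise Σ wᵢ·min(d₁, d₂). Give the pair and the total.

Evaluate every pair (each demand assigned to the nearer of the two):
  {X, W}: total = 737
  {W, V}: total = 959
  {Y, W}: total = 1044
  {X, V}: total = 1081
  {X, Z}: total = 1150
  {X, Y}: total = 1159
  {Z, V}: total = 1265
  {Y, V}: total = 1310
  {Z, W}: total = 1443
  {Y, Z}: total = 1510
Best pair: {X, W} with total 737.

{X, W}, total 737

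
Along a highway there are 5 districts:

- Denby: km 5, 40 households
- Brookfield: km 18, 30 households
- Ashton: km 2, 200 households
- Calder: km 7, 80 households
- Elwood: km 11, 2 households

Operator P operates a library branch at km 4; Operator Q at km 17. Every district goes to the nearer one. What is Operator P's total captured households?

320

The indifferent point is the midpoint (4+17)/2 = 10.5; districts left of it (closer to Operator P at 4) go to Operator P, those right go to Operator Q.
  Ashton at 2 (w=200) → Operator P
  Denby at 5 (w=40) → Operator P
  Calder at 7 (w=80) → Operator P
  Elwood at 11 (w=2) → Operator Q
  Brookfield at 18 (w=30) → Operator Q
Operator P captures 320; Operator Q captures 32.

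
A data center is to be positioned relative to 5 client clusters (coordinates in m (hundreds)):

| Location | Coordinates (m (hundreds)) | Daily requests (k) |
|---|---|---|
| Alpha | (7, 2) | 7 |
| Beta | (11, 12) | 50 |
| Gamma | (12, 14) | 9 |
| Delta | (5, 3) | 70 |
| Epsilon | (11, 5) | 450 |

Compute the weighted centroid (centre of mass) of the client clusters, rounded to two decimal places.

(10.25, 5.46)

The minimiser of Σwᵢ‖p−pᵢ‖² is the weighted centroid p* = (Σwᵢpᵢ)/(Σwᵢ).
Σwᵢ = 586.
Σwᵢxᵢ = 7·7 + 50·11 + 9·12 + 70·5 + 450·11 = 6007.
Σwᵢyᵢ = 7·2 + 50·12 + 9·14 + 70·3 + 450·5 = 3200.
x* = 6007/586 = 10.25, y* = 3200/586 = 5.46.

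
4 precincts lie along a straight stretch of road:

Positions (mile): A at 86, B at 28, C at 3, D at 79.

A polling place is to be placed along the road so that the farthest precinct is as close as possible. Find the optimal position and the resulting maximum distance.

The 1-center on a line is the midpoint of the two extreme points: leftmost at 3, rightmost at 86.
Optimal location = (3 + 86)/2 = 44.5; maximum distance = (86 − 3)/2 = 41.5.

location 44.5, max distance 41.5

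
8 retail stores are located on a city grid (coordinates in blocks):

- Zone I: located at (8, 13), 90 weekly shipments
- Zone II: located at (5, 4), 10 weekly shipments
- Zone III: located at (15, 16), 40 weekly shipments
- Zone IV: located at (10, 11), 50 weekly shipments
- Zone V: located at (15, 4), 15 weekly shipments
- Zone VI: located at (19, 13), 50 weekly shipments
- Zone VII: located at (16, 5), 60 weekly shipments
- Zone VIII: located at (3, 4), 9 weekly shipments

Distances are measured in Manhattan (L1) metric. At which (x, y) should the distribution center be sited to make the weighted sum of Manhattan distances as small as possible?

(15, 13)

Manhattan distance separates: Σwᵢ(|x−xᵢ|+|y−yᵢ|) = Σwᵢ|x−xᵢ| + Σwᵢ|y−yᵢ|, so x and y are optimised independently as 1-D weighted medians.
Total weight W = 324; half = 162.
x-coordinate, sorted with cumulative weight:
  x=3 (Zone VIII, w=9) cum 9
  x=5 (Zone II, w=10) cum 19
  x=8 (Zone I, w=90) cum 109
  x=10 (Zone IV, w=50) cum 159
  x=15 (Zone III, w=40) cum 199  ← median
  x=15 (Zone V, w=15) cum 214
  x=16 (Zone VII, w=60) cum 274
  x=19 (Zone VI, w=50) cum 324
⇒ x* = 15
y-coordinate, sorted with cumulative weight:
  y=4 (Zone II, w=10) cum 10
  y=4 (Zone V, w=15) cum 25
  y=4 (Zone VIII, w=9) cum 34
  y=5 (Zone VII, w=60) cum 94
  y=11 (Zone IV, w=50) cum 144
  y=13 (Zone I, w=90) cum 234  ← median
  y=13 (Zone VI, w=50) cum 284
  y=16 (Zone III, w=40) cum 324
⇒ y* = 13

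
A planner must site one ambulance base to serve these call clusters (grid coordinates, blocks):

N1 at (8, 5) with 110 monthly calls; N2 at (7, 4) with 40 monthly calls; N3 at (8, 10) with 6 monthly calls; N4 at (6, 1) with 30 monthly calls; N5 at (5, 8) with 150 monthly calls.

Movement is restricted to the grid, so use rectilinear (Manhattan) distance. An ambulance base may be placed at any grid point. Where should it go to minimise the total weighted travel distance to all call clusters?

Manhattan distance separates: Σwᵢ(|x−xᵢ|+|y−yᵢ|) = Σwᵢ|x−xᵢ| + Σwᵢ|y−yᵢ|, so x and y are optimised independently as 1-D weighted medians.
Total weight W = 336; half = 168.
x-coordinate, sorted with cumulative weight:
  x=5 (N5, w=150) cum 150
  x=6 (N4, w=30) cum 180  ← median
  x=7 (N2, w=40) cum 220
  x=8 (N1, w=110) cum 330
  x=8 (N3, w=6) cum 336
⇒ x* = 6
y-coordinate, sorted with cumulative weight:
  y=1 (N4, w=30) cum 30
  y=4 (N2, w=40) cum 70
  y=5 (N1, w=110) cum 180  ← median
  y=8 (N5, w=150) cum 330
  y=10 (N3, w=6) cum 336
⇒ y* = 5

(6, 5)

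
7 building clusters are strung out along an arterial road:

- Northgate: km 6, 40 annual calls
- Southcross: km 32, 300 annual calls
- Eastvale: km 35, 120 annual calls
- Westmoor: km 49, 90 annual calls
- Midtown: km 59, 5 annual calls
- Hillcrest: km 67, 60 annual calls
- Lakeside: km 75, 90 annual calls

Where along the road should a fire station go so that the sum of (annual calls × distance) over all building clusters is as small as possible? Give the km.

For a sum of weighted absolute distances on a line, the optimum is the weighted median (not the mean). Total weight W = 705; half-weight = 352.5.
Sort by position and accumulate weight:
  km 6 (Northgate, w=40) → cum 40
  km 32 (Southcross, w=300) → cum 340
  km 35 (Eastvale, w=120) → cum 460  ≥ 352.5 → median here
  km 49 (Westmoor, w=90) → cum 550
  km 59 (Midtown, w=5) → cum 555
  km 67 (Hillcrest, w=60) → cum 615
  km 75 (Lakeside, w=90) → cum 705
Optimal location: km 35.

x = 35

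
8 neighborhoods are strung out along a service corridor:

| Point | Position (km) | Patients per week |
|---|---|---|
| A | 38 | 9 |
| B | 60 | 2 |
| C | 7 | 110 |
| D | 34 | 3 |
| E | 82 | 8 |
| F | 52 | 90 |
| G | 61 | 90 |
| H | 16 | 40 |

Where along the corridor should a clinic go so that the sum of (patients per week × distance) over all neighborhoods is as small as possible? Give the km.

For a sum of weighted absolute distances on a line, the optimum is the weighted median (not the mean). Total weight W = 352; half-weight = 176.
Sort by position and accumulate weight:
  km 7 (C, w=110) → cum 110
  km 16 (H, w=40) → cum 150
  km 34 (D, w=3) → cum 153
  km 38 (A, w=9) → cum 162
  km 52 (F, w=90) → cum 252  ≥ 176 → median here
  km 60 (B, w=2) → cum 254
  km 61 (G, w=90) → cum 344
  km 82 (E, w=8) → cum 352
Optimal location: km 52.

x = 52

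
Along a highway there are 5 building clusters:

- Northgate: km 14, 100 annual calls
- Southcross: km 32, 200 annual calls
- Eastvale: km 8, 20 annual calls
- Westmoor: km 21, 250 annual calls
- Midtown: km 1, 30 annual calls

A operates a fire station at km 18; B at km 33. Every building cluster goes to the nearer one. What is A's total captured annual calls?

400

The indifferent point is the midpoint (18+33)/2 = 25.5; building clusters left of it (closer to A at 18) go to A, those right go to B.
  Midtown at 1 (w=30) → A
  Eastvale at 8 (w=20) → A
  Northgate at 14 (w=100) → A
  Westmoor at 21 (w=250) → A
  Southcross at 32 (w=200) → B
A captures 400; B captures 200.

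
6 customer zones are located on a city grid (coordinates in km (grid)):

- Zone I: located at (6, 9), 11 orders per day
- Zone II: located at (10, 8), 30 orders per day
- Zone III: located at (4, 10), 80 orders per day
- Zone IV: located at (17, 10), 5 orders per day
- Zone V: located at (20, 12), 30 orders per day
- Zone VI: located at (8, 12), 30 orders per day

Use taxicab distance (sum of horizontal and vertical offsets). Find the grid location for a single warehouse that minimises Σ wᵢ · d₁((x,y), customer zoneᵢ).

Manhattan distance separates: Σwᵢ(|x−xᵢ|+|y−yᵢ|) = Σwᵢ|x−xᵢ| + Σwᵢ|y−yᵢ|, so x and y are optimised independently as 1-D weighted medians.
Total weight W = 186; half = 93.
x-coordinate, sorted with cumulative weight:
  x=4 (Zone III, w=80) cum 80
  x=6 (Zone I, w=11) cum 91
  x=8 (Zone VI, w=30) cum 121  ← median
  x=10 (Zone II, w=30) cum 151
  x=17 (Zone IV, w=5) cum 156
  x=20 (Zone V, w=30) cum 186
⇒ x* = 8
y-coordinate, sorted with cumulative weight:
  y=8 (Zone II, w=30) cum 30
  y=9 (Zone I, w=11) cum 41
  y=10 (Zone III, w=80) cum 121  ← median
  y=10 (Zone IV, w=5) cum 126
  y=12 (Zone V, w=30) cum 156
  y=12 (Zone VI, w=30) cum 186
⇒ y* = 10

(8, 10)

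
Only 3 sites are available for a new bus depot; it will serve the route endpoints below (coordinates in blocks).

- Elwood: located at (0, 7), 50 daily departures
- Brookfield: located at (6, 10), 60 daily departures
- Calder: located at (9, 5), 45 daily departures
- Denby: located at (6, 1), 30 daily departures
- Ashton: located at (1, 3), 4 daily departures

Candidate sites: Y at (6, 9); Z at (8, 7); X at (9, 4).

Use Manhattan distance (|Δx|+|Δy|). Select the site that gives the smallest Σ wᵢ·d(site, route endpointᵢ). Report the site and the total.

Total weighted distance at each candidate:
  Y (6, 9): total = 1059
  Z (8, 7): total = 1119
  X (9, 4): total = 1401
Minimum is at Y with total 1059 blocks.

Y, total 1059 blocks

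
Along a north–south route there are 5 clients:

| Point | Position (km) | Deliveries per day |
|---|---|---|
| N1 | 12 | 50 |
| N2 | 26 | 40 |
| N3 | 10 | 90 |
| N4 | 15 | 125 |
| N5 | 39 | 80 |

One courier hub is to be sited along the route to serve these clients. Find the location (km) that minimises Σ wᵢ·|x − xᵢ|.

x = 15

For a sum of weighted absolute distances on a line, the optimum is the weighted median (not the mean). Total weight W = 385; half-weight = 192.5.
Sort by position and accumulate weight:
  km 10 (N3, w=90) → cum 90
  km 12 (N1, w=50) → cum 140
  km 15 (N4, w=125) → cum 265  ≥ 192.5 → median here
  km 26 (N2, w=40) → cum 305
  km 39 (N5, w=80) → cum 385
Optimal location: km 15.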